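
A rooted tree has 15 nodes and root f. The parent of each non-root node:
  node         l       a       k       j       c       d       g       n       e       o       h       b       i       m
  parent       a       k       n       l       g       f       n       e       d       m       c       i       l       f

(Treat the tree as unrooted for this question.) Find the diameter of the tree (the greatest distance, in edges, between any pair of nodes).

10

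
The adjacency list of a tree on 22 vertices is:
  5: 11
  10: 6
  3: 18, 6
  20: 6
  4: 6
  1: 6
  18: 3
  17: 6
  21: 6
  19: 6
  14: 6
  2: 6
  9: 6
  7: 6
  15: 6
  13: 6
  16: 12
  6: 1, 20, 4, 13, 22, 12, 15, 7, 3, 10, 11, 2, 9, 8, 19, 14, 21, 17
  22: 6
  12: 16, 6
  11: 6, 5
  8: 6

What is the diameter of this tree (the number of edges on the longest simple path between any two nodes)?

Starting from 5, a farthest node is 16 at distance 4.
One longest path: 5 – 11 – 6 – 12 – 16.
So the diameter is 4.

4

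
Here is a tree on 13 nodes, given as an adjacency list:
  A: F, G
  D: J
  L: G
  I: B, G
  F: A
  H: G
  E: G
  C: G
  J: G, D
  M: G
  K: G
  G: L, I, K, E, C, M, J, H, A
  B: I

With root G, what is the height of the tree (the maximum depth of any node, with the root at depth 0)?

F sits deepest: G – A – F — 2 edges from the root.

2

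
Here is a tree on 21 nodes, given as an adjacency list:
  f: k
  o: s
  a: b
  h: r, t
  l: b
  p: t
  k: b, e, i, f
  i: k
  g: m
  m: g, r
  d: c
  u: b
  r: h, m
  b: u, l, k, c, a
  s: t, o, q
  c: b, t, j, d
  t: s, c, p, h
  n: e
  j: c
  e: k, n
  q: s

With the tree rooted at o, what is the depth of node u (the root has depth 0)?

5

o–s–t–c–b–u — 5 edges.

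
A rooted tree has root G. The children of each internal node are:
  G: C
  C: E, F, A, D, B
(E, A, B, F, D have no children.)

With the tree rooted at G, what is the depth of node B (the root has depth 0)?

2

G – C – B — 2 edges.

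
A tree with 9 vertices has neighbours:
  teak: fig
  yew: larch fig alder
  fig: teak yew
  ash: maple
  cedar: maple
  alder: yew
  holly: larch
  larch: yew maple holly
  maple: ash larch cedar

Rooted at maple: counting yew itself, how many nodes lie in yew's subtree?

4

The subtree rooted at yew contains: yew, fig, alder, teak — 4 nodes.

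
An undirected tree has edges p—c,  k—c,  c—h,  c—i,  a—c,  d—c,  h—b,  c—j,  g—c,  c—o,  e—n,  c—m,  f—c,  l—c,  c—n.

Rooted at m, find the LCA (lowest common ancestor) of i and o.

Ancestors of i (toward the root): i, c, m.
Ancestors of o: o, c, m.
The deepest node appearing in both lists is c.

c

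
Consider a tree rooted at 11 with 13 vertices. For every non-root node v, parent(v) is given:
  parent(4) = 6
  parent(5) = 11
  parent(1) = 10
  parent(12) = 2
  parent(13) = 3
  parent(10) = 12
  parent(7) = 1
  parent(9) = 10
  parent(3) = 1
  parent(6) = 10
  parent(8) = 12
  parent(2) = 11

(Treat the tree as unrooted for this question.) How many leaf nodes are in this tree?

Degree-1 nodes: 4, 5, 7, 8, 9, 13 — 6 of them.

6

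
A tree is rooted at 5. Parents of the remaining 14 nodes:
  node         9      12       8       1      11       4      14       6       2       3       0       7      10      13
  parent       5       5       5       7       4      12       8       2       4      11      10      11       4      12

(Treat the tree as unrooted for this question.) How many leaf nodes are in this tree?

Degree-1 nodes: 0, 1, 3, 6, 9, 13, 14 — 7 of them.

7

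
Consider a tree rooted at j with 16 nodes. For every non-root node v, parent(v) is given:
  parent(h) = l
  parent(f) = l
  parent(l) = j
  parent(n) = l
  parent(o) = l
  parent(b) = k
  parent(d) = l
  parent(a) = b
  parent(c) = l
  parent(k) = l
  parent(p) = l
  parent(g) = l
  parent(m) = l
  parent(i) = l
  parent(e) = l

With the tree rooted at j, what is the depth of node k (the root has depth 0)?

Climbing from k to the root: k → l → j. That's 2 steps.

2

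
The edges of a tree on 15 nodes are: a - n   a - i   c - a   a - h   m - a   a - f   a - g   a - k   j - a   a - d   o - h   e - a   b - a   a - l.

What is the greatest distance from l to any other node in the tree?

A farthest node from l is o.
The path l-a-h-o has 3 edges.

3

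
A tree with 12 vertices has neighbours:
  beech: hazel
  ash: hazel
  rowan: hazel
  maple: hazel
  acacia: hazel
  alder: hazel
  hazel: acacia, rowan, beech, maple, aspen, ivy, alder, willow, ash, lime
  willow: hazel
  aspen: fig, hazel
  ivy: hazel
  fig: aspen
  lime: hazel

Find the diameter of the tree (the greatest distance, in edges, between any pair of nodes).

3

BFS from fig reaches beech last, at distance 3; BFS from beech confirms no node is farther.
Path: fig - aspen - hazel - beech.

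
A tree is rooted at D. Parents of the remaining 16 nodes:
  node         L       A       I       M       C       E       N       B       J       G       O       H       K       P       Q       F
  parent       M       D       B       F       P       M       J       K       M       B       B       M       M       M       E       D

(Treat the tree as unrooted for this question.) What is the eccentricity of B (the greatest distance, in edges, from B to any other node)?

Distances from B peak at 5, attained at A.
B – K – M – F – D – A

5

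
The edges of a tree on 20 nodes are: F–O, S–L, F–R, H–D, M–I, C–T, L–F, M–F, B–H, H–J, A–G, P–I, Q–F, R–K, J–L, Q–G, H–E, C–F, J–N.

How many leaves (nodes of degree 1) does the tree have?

Degree-1 nodes: A, B, D, E, K, N, O, P, S, T — 10 of them.

10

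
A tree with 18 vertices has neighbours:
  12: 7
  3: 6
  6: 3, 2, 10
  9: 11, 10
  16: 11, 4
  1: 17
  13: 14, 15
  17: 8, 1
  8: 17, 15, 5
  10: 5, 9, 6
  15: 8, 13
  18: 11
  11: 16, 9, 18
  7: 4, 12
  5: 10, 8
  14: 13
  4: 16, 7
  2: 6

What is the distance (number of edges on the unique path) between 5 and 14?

4

The path is 5 - 8 - 15 - 13 - 14, which has 4 edges.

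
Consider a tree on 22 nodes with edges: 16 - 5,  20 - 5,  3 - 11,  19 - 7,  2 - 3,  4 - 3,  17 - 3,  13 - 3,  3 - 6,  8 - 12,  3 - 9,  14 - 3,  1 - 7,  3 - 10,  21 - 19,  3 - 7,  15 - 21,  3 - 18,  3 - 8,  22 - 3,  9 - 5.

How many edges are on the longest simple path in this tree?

7

A longest path is 15-21-19-7-3-9-5-20, with 7 edges.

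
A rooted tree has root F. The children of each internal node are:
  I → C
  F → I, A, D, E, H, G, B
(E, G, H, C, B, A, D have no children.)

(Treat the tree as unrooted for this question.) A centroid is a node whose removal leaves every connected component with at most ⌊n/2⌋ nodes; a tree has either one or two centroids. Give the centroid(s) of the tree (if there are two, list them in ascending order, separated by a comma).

Removing F splits the tree into components of sizes 2, 1, 1, 1, 1, 1, 1; the largest is 2 ≤ ⌊9/2⌋ = 4.
No neighbour of F does as well, so F is the unique centroid.

F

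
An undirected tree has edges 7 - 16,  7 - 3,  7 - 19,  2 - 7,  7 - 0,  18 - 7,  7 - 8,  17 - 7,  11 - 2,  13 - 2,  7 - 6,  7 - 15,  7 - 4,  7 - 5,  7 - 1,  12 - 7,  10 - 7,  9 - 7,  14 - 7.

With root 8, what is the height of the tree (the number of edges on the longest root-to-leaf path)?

3

The longest root-to-leaf path is 8–7–2–11 (3 edges).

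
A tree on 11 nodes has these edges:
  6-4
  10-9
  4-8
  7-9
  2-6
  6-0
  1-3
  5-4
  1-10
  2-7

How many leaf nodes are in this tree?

Degree-1 nodes: 0, 3, 5, 8 — 4 of them.

4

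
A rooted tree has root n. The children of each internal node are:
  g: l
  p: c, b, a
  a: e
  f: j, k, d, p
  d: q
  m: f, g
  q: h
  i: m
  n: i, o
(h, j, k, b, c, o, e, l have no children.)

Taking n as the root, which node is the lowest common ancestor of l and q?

Ancestors of l (toward the root): l, g, m, i, n.
Ancestors of q: q, d, f, m, i, n.
The deepest node appearing in both lists is m.

m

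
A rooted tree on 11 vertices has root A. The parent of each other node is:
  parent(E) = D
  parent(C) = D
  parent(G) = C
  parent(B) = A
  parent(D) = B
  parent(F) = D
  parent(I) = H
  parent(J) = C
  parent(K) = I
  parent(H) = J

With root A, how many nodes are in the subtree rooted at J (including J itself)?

4

J's subtree: {J, H, I, K}, size 4.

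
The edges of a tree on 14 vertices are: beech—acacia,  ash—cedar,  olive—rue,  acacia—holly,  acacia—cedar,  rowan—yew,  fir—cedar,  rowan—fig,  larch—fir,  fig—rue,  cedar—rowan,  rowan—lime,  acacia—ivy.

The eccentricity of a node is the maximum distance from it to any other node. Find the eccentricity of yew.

4

The node farthest from yew is holly (ivy, beech, olive, larch also at distance 4), via yew-rowan-cedar-acacia-holly — 4 edges.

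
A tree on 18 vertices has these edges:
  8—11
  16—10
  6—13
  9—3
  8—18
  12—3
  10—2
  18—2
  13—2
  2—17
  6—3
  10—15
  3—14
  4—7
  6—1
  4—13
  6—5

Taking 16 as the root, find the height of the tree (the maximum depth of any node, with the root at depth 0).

A deepest node is 9, reached by 16 → 10 → 2 → 13 → 6 → 3 → 9.
That path has 6 edges, so the height is 6.

6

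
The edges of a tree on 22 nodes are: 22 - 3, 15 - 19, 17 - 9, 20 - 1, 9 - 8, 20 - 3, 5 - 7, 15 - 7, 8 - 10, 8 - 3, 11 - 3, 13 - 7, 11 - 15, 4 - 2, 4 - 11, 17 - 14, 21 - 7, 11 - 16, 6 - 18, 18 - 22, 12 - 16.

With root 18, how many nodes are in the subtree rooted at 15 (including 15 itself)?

15's subtree: {15, 7, 19, 21, 5, 13}, size 6.

6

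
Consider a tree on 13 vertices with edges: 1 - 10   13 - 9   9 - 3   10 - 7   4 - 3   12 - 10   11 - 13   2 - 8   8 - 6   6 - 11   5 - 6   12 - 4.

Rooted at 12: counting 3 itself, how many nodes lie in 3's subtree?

8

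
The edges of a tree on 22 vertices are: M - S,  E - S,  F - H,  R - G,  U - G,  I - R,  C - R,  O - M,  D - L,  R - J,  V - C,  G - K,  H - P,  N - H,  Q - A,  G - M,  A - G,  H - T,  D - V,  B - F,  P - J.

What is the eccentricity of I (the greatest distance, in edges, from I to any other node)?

Distances from I peak at 6, attained at B.
I-R-J-P-H-F-B

6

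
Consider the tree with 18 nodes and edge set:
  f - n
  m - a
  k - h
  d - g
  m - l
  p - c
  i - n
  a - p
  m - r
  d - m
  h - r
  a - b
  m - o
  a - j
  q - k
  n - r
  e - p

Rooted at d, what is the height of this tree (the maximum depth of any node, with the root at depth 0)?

5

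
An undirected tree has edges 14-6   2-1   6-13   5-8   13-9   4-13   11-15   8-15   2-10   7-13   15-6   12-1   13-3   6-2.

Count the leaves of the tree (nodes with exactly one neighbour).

9

Exactly 9 nodes have a single neighbour: 3, 4, 5, 7, 9, 10, 11, 12, 14.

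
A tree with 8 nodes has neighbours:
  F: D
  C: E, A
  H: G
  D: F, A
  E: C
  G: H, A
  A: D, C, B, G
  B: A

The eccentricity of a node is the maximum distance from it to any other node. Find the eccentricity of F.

A farthest node from F is H (E also at distance 4).
The path F – D – A – G – H has 4 edges.

4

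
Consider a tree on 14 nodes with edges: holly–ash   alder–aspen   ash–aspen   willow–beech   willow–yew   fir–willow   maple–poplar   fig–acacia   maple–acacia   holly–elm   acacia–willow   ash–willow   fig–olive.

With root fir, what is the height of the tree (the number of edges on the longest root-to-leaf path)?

The longest root-to-leaf path is fir-willow-ash-holly-elm (4 edges).

4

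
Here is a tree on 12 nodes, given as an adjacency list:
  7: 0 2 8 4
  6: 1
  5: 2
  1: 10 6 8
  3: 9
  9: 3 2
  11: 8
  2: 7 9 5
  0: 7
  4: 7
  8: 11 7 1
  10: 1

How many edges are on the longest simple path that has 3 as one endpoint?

6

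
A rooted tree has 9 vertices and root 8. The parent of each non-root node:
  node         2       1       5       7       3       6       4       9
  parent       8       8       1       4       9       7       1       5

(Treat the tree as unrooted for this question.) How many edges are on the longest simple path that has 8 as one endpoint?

4

Distances from 8 peak at 4, attained at 3 (6 also at distance 4).
8 – 1 – 5 – 9 – 3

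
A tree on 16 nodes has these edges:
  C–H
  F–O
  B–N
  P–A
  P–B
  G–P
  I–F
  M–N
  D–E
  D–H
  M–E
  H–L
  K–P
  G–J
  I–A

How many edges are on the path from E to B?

Walking from E: E–M–N–B. Length 3.

3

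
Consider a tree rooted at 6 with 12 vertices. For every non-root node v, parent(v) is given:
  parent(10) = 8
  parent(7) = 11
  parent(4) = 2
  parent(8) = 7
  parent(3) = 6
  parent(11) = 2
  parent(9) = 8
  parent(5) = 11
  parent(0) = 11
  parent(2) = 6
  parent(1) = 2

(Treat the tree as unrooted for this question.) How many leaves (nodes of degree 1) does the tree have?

The leaves are 0, 1, 3, 4, 5, 9, 10.
That is 7 leaves.

7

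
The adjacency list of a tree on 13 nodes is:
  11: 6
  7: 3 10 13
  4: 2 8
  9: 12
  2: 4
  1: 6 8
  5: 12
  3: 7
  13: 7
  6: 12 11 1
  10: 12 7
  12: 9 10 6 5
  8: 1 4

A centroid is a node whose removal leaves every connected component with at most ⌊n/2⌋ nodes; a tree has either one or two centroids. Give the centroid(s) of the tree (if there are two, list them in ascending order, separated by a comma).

Delete 12: the remaining components have sizes 6, 4, 1, 1. Max 6 ≤ 6, so 12 is a centroid.
No neighbour of 12 does as well, so 12 is the unique centroid.

12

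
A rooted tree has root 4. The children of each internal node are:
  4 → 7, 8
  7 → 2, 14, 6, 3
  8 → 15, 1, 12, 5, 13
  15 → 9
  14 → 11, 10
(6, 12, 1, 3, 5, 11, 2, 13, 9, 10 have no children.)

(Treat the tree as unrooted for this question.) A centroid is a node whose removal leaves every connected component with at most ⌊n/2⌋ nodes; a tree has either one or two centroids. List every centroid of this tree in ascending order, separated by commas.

4

Delete 4: the remaining components have sizes 7, 7. Max 7 ≤ 7, so 4 is a centroid.
No neighbour of 4 does as well, so 4 is the unique centroid.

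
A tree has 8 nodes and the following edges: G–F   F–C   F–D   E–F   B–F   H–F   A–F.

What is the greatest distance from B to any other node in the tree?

The node farthest from B is C (G, D, E, H, A also at distance 2), via B-F-C — 2 edges.

2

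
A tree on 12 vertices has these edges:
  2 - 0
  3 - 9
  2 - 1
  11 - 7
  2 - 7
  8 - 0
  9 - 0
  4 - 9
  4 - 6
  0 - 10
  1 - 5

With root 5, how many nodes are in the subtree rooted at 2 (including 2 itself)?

The subtree rooted at 2 contains: 2, 0, 7, 8, 9, 10, 11, 4, 3, 6 — 10 nodes.

10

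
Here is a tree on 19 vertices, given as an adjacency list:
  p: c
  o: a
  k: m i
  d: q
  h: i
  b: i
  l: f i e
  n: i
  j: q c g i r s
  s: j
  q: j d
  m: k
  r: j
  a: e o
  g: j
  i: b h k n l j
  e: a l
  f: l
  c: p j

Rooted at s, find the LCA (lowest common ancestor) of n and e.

i

Path n→root: n i j s; path e→root: e l i j s.
First common node: i.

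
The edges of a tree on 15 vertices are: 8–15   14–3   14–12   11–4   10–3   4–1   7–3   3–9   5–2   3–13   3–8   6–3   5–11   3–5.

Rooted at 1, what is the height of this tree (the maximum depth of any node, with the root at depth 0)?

6

15 sits deepest: 1–4–11–5–3–8–15 — 6 edges from the root.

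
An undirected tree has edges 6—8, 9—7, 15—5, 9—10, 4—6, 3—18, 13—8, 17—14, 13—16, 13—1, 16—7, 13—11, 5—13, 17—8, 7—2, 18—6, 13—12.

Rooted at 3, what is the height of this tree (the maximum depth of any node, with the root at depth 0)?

8

The longest root-to-leaf path is 3-18-6-8-13-16-7-9-10 (8 edges).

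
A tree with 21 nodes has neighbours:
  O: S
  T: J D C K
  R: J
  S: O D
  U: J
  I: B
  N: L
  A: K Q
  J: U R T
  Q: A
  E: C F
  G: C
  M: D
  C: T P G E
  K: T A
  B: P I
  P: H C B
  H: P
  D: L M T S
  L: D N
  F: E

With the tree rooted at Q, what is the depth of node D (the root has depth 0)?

4

Climbing from D to the root: D–T–K–A–Q. That's 4 steps.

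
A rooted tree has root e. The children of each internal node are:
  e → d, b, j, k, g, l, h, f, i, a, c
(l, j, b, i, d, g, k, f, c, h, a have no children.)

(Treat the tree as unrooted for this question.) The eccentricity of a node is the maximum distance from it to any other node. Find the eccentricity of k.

2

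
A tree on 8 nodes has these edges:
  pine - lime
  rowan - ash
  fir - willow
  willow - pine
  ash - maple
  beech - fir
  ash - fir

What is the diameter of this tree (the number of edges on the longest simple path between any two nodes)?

Starting from maple, a farthest node is lime at distance 5.
One longest path: maple – ash – fir – willow – pine – lime.
So the diameter is 5.

5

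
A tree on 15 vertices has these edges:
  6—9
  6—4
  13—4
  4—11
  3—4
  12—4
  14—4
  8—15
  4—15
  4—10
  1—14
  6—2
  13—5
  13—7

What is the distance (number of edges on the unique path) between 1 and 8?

1 - 14 - 4 - 15 - 8: 4 edges.

4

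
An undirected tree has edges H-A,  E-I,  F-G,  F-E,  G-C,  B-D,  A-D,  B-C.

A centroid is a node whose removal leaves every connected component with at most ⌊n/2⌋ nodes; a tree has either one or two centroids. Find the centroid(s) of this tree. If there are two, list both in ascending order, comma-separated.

Removing C splits the tree into components of sizes 4, 4; the largest is 4 ≤ ⌊9/2⌋ = 4.
Every other node leaves some component of size > 4, so the centroid is unique.

C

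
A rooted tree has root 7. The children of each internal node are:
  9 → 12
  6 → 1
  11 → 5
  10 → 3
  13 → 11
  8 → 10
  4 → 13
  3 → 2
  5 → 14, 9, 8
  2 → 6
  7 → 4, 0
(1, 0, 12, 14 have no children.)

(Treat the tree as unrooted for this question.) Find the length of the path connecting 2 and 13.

Walking from 2: 2 – 3 – 10 – 8 – 5 – 11 – 13. Length 6.

6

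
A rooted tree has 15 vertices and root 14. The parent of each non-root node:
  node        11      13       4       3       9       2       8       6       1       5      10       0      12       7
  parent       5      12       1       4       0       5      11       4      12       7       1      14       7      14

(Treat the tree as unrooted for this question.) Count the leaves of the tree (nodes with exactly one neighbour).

The leaves are 2, 3, 6, 8, 9, 10, 13.
That is 7 leaves.

7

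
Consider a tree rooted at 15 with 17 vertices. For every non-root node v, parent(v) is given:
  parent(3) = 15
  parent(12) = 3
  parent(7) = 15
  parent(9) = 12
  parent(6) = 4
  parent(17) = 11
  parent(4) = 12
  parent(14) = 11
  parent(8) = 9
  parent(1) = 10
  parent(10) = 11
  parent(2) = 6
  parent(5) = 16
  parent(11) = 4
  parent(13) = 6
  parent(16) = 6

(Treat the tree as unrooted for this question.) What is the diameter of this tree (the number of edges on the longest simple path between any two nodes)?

7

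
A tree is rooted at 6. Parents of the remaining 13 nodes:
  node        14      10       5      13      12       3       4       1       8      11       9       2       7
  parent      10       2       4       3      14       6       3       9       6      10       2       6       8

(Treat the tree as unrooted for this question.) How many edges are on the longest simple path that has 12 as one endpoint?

A farthest node from 12 is 5.
The path 12-14-10-2-6-3-4-5 has 7 edges.

7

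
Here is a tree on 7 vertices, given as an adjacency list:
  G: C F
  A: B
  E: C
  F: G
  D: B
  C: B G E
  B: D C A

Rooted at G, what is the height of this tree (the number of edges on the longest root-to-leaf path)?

A sits deepest: G → C → B → A — 3 edges from the root.

3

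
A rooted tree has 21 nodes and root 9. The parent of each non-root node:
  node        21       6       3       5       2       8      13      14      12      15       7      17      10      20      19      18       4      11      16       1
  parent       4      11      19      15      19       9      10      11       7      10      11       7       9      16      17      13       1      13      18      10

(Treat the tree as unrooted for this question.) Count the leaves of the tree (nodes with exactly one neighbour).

9

Exactly 9 nodes have a single neighbour: 2, 3, 5, 6, 8, 12, 14, 20, 21.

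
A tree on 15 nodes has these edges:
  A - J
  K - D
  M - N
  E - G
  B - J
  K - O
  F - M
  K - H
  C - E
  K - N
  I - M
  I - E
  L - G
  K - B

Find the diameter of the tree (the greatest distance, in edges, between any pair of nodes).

9

A longest path is A - J - B - K - N - M - I - E - G - L, with 9 edges.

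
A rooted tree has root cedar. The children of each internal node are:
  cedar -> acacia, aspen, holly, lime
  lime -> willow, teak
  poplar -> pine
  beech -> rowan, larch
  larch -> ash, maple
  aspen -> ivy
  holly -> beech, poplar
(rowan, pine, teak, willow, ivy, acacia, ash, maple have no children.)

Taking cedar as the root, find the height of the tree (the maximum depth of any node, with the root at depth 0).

maple sits deepest: cedar – holly – beech – larch – maple — 4 edges from the root.

4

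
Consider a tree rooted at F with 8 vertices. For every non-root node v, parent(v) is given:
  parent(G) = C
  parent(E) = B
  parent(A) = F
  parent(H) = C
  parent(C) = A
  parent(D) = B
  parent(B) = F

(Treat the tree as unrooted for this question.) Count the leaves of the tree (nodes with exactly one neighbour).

4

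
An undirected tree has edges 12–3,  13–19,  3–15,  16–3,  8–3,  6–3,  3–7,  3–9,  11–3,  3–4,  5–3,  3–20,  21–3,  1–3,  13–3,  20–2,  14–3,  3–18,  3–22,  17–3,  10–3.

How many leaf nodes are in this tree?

The leaves are 1, 2, 4, 5, 6, 7, 8, 9, 10, 11, 12, 14, 15, 16, 17, 18, 19, 21, 22.
That is 19 leaves.

19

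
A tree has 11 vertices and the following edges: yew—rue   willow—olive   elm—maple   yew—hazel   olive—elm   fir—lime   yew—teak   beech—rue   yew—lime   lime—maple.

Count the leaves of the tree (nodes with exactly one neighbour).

The leaves are beech, fir, hazel, teak, willow.
That is 5 leaves.

5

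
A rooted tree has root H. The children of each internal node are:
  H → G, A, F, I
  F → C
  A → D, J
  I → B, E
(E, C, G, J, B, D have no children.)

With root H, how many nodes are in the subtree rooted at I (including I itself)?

3

Descendants of I (including itself): I, B, E. That's 3.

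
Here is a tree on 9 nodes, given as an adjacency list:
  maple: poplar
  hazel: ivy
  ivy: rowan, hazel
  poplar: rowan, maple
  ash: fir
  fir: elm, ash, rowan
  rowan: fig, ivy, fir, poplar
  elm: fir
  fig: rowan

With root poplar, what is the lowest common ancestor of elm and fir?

fir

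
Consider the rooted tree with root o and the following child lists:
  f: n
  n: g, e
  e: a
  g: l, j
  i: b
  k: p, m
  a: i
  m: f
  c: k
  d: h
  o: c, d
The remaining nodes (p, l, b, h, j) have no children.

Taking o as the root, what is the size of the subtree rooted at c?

c's subtree: {c, k, m, p, f, n, e, g, a, j, l, i, b}, size 13.

13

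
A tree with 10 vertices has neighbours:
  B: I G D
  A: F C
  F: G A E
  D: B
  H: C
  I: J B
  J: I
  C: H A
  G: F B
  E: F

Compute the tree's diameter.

Starting from H, a farthest node is J at distance 7.
One longest path: H – C – A – F – G – B – I – J.
So the diameter is 7.

7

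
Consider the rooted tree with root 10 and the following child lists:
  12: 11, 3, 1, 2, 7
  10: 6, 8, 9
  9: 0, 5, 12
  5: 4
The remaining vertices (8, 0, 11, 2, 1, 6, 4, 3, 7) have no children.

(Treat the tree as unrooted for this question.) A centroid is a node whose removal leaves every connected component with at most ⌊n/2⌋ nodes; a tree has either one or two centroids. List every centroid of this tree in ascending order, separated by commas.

Delete 9: the remaining components have sizes 6, 3, 2, 1. Max 6 ≤ 6, so 9 is a centroid.
No neighbour of 9 does as well, so 9 is the unique centroid.

9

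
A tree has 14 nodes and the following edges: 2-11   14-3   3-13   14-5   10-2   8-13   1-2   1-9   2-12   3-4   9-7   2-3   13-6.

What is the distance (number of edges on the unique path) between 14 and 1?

3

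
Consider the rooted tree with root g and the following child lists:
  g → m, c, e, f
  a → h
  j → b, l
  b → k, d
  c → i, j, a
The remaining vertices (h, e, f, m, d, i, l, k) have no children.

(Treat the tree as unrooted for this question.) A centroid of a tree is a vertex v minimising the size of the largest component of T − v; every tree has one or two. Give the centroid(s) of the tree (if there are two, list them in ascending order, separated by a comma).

c

If c is removed the pieces have sizes 5, 4, 2, 1, all ≤ ⌊13/2⌋ = 6.
Every other node leaves some component of size > 6, so the centroid is unique.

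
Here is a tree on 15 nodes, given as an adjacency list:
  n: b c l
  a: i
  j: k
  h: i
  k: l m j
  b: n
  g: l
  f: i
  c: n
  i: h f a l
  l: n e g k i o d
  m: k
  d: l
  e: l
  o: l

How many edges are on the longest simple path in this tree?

4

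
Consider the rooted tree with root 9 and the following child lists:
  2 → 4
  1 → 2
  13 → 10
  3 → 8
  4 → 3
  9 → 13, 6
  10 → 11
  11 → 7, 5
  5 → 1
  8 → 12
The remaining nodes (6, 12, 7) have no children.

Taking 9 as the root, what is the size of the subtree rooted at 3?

Descendants of 3 (including itself): 3, 8, 12. That's 3.

3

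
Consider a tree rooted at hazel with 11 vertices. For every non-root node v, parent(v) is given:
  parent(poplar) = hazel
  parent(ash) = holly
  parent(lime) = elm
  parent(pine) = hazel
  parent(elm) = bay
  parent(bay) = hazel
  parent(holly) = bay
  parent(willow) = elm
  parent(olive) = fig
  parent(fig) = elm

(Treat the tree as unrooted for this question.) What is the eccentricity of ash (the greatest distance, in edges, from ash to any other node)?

5

The node farthest from ash is olive, via ash – holly – bay – elm – fig – olive — 5 edges.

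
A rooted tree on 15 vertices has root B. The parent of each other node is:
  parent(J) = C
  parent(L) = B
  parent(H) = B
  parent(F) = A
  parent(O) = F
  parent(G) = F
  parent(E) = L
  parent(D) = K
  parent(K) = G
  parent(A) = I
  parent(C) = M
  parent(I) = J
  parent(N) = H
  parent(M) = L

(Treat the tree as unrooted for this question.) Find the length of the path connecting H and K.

H–B–L–M–C–J–I–A–F–G–K: 10 edges.

10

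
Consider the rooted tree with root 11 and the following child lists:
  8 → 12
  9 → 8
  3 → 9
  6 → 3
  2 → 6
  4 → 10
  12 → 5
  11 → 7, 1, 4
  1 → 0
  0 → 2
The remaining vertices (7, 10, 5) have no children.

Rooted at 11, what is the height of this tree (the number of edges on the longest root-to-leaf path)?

5 sits deepest: 11 – 1 – 0 – 2 – 6 – 3 – 9 – 8 – 12 – 5 — 9 edges from the root.

9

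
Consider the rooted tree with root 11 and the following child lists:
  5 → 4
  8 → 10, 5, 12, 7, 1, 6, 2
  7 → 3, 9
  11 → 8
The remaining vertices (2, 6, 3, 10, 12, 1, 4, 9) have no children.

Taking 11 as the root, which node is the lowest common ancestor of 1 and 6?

8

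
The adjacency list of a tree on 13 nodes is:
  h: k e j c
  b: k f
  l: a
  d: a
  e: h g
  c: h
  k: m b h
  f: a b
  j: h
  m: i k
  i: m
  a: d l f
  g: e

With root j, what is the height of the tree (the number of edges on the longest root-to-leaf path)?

6

The longest root-to-leaf path is j → h → k → b → f → a → l (6 edges).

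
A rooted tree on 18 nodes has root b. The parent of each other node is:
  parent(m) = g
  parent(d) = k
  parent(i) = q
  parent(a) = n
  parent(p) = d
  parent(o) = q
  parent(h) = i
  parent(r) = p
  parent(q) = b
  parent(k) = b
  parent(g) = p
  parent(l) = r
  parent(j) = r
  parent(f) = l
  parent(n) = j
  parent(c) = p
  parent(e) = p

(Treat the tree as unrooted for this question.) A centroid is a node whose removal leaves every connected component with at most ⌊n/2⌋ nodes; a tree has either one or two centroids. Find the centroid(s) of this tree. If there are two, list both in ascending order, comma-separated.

p

If p is removed the pieces have sizes 7, 6, 2, 1, 1, all ≤ ⌊18/2⌋ = 9.
No neighbour of p does as well, so p is the unique centroid.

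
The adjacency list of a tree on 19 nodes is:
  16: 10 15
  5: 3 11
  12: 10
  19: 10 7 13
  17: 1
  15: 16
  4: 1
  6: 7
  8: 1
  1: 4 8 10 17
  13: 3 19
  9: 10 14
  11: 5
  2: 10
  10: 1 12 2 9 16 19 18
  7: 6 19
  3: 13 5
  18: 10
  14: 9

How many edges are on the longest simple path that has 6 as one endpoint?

Distances from 6 peak at 6, attained at 11.
6 – 7 – 19 – 13 – 3 – 5 – 11

6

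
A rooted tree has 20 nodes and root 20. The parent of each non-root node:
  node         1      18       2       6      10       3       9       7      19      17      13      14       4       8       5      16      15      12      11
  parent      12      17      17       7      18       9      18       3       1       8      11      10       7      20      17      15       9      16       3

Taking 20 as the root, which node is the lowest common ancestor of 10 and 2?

17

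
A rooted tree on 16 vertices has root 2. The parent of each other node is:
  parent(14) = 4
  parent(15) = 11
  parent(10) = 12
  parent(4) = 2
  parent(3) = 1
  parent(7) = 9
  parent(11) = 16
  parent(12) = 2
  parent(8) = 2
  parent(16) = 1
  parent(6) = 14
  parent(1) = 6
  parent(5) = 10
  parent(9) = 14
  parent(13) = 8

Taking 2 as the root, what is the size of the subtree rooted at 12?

3

Descendants of 12 (including itself): 12, 10, 5. That's 3.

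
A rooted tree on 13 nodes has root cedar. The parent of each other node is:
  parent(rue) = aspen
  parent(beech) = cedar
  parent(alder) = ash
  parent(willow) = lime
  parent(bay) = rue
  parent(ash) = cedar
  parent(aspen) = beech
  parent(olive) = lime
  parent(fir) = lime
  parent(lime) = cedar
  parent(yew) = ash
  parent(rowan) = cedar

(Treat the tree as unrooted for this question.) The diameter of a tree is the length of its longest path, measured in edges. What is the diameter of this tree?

BFS from bay reaches yew last, at distance 6; BFS from yew confirms no node is farther.
Path: bay-rue-aspen-beech-cedar-ash-yew.

6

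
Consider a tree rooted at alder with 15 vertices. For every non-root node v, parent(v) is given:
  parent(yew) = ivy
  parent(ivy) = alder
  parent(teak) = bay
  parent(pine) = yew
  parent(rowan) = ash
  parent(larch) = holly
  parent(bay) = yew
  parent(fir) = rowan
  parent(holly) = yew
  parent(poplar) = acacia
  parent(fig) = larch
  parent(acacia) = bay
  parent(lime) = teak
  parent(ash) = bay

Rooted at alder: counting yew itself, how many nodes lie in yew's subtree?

13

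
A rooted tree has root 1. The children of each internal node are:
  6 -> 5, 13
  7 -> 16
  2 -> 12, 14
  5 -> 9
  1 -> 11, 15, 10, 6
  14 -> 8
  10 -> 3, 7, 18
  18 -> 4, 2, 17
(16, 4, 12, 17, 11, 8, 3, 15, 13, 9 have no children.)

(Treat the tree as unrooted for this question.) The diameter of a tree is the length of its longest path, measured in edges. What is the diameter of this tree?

BFS from 9 reaches 8 last, at distance 8; BFS from 8 confirms no node is farther.
Path: 9 – 5 – 6 – 1 – 10 – 18 – 2 – 14 – 8.

8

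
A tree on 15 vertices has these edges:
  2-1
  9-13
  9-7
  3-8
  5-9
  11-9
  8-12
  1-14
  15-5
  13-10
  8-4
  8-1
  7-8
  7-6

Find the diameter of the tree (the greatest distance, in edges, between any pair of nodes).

6

Starting from 14, a farthest node is 10 at distance 6.
One longest path: 14 - 1 - 8 - 7 - 9 - 13 - 10.
So the diameter is 6.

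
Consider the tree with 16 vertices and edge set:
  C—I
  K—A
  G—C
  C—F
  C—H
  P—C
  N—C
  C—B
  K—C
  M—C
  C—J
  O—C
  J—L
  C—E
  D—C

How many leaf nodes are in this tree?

13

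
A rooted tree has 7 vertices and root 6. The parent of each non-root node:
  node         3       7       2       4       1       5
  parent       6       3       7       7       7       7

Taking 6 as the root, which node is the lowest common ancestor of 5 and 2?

7

5's ancestor chain is 5, 7, 3, 6 and 2's is 2, 7, 3, 6; they first meet at 7.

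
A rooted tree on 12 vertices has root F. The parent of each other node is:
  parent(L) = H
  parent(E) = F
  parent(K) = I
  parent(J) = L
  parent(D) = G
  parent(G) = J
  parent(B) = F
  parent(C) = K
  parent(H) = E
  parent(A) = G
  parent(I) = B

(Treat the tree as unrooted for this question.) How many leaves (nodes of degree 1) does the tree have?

Exactly 3 nodes have a single neighbour: A, C, D.

3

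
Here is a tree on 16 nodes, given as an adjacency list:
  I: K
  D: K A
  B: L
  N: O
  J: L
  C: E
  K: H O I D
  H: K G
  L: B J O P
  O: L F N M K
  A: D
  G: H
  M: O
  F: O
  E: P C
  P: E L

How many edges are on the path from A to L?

A – D – K – O – L: 4 edges.

4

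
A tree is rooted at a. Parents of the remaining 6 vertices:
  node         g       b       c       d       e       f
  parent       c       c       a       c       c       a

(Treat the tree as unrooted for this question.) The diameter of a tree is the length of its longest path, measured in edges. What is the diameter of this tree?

Starting from d, a farthest node is f at distance 3.
One longest path: d–c–a–f.
So the diameter is 3.

3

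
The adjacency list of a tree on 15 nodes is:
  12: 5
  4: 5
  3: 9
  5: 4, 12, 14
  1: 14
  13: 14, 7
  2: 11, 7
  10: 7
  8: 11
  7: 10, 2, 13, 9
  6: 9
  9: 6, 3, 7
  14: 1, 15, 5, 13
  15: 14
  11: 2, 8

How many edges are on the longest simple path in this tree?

A longest path is 4–5–14–13–7–2–11–8, with 7 edges.

7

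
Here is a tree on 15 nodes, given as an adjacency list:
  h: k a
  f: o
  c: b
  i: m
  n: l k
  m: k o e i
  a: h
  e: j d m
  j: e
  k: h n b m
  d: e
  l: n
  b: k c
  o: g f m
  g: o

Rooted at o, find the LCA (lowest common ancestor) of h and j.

m

h's ancestor chain is h, k, m, o and j's is j, e, m, o; they first meet at m.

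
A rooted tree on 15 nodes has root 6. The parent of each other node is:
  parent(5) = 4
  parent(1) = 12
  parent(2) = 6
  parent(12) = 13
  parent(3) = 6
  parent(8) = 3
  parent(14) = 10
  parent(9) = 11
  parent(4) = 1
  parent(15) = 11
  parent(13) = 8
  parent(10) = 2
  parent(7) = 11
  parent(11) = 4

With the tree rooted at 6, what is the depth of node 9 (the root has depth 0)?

Climbing from 9 to the root: 9 → 11 → 4 → 1 → 12 → 13 → 8 → 3 → 6. That's 8 steps.

8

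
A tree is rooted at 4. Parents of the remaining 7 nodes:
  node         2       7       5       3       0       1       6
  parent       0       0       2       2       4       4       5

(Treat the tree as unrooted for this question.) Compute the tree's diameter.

Starting from 1, a farthest node is 6 at distance 5.
One longest path: 1 - 4 - 0 - 2 - 5 - 6.
So the diameter is 5.

5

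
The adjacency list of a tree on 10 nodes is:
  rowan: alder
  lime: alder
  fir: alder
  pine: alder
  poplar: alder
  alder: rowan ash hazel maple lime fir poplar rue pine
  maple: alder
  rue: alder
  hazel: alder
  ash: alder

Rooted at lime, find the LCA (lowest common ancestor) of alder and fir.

Ancestors of alder (toward the root): alder, lime.
Ancestors of fir: fir, alder, lime.
The deepest node appearing in both lists is alder.

alder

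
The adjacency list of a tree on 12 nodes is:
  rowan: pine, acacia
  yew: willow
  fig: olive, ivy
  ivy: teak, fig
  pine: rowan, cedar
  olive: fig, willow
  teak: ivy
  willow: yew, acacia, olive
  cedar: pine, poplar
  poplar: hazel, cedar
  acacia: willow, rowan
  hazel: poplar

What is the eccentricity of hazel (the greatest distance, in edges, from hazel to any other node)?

10

The node farthest from hazel is teak, via hazel-poplar-cedar-pine-rowan-acacia-willow-olive-fig-ivy-teak — 10 edges.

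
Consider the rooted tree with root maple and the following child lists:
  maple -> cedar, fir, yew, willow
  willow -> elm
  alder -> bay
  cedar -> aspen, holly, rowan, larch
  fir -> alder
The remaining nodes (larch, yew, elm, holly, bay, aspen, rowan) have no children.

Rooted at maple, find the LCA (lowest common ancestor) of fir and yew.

maple

fir's ancestor chain is fir, maple and yew's is yew, maple; they first meet at maple.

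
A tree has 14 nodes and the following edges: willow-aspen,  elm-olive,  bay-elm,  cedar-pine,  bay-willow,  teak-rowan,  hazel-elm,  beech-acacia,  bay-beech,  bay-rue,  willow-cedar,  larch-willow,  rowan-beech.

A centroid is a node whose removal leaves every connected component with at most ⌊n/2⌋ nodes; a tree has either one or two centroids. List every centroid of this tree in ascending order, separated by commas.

If bay is removed the pieces have sizes 5, 4, 3, 1, all ≤ ⌊14/2⌋ = 7.
No neighbour of bay does as well, so bay is the unique centroid.

bay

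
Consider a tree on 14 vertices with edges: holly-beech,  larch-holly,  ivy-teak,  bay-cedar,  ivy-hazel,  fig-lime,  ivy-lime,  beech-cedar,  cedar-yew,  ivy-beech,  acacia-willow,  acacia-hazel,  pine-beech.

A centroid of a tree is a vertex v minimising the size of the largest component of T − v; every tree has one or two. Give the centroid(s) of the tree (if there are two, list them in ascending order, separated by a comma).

beech, ivy

Delete beech: the remaining components have sizes 7, 3, 2, 1. Max 7 ≤ 7, so beech is a centroid.
Its neighbour ivy also leaves a largest component of size 7, so both are centroids.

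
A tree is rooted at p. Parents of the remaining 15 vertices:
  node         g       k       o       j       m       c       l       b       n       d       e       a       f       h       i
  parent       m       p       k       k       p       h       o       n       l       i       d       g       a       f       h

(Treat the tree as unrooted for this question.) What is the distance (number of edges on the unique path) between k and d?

8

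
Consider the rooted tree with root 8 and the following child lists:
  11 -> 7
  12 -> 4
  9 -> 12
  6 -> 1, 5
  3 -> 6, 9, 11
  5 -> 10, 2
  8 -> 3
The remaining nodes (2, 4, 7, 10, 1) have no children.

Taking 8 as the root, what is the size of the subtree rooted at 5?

The subtree rooted at 5 contains: 5, 10, 2 — 3 nodes.

3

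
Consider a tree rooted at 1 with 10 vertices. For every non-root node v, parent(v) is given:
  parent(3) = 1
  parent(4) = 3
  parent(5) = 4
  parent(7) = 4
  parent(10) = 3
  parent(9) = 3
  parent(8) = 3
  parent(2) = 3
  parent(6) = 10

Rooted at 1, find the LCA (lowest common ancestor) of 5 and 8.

5's ancestor chain is 5, 4, 3, 1 and 8's is 8, 3, 1; they first meet at 3.

3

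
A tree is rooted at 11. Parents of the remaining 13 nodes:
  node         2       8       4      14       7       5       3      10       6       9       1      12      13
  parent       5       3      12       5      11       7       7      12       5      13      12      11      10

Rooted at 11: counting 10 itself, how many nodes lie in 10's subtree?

Descendants of 10 (including itself): 10, 13, 9. That's 3.

3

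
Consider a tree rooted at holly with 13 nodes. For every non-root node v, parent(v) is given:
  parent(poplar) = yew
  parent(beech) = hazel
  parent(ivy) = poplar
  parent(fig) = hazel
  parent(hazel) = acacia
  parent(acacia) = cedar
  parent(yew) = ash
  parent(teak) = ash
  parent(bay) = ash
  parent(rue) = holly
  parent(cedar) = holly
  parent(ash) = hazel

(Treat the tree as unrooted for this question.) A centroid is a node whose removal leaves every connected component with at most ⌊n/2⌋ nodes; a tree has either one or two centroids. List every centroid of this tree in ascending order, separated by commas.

hazel

Delete hazel: the remaining components have sizes 6, 4, 1, 1. Max 6 ≤ 6, so hazel is a centroid.
No neighbour of hazel does as well, so hazel is the unique centroid.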